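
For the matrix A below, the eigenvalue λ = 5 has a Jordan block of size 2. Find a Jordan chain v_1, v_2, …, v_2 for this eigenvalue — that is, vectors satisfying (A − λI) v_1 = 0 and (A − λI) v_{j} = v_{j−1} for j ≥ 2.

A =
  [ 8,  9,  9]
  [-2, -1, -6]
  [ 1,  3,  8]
A Jordan chain for λ = 5 of length 2:
v_1 = (3, -2, 1)ᵀ
v_2 = (1, 0, 0)ᵀ

Let N = A − (5)·I. We want v_2 with N^2 v_2 = 0 but N^1 v_2 ≠ 0; then v_{j-1} := N · v_j for j = 2, …, 2.

Pick v_2 = (1, 0, 0)ᵀ.
Then v_1 = N · v_2 = (3, -2, 1)ᵀ.

Sanity check: (A − (5)·I) v_1 = (0, 0, 0)ᵀ = 0. ✓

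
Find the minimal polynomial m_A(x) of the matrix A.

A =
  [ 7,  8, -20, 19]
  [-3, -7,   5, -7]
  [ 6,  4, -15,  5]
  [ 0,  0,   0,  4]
x^3 + 6*x^2 - 15*x - 100

The characteristic polynomial is χ_A(x) = (x - 4)*(x + 5)^3, so the eigenvalues are known. The minimal polynomial is
  m_A(x) = Π_λ (x − λ)^{k_λ}
where k_λ is the size of the *largest* Jordan block for λ (equivalently, the smallest k with (A − λI)^k v = 0 for every generalised eigenvector v of λ).

  λ = -5: largest Jordan block has size 2, contributing (x + 5)^2
  λ = 4: largest Jordan block has size 1, contributing (x − 4)

So m_A(x) = (x - 4)*(x + 5)^2 = x^3 + 6*x^2 - 15*x - 100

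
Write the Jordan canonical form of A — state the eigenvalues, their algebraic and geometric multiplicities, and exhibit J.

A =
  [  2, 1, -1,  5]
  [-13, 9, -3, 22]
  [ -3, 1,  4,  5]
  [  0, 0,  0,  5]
J_3(5) ⊕ J_1(5)

The characteristic polynomial is
  det(x·I − A) = x^4 - 20*x^3 + 150*x^2 - 500*x + 625 = (x - 5)^4

Eigenvalues and multiplicities (the geometric multiplicity of λ is n − rank(A − λI), which equals the number of Jordan blocks for λ):
  λ = 5: algebraic multiplicity = 4, geometric multiplicity = 2

Determining the block sizes for each eigenvalue:
  λ = 5: with am = 4 and gm = 2, the partition is not yet determined (e.g. several partitions of 4 into 2 parts exist). Let N = A − (5)·I. Computing rank(N^1) = 2, rank(N^2) = 1, rank(N^3) = 0; the number of blocks of size ≥ j is rank(N^{j−1}) − rank(N^j), giving [2, 1, 1]. So we have 1 block(s) of size 3, 1 block(s) of size 1 → block sizes [3, 1]

Assembling the blocks gives a Jordan form
J =
  [5, 1, 0, 0]
  [0, 5, 1, 0]
  [0, 0, 5, 0]
  [0, 0, 0, 5]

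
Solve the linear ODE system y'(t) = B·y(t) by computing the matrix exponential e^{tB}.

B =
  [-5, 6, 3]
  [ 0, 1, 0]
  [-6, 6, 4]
e^{tB} =
  [-exp(t) + 2*exp(-2*t), 2*exp(t) - 2*exp(-2*t), exp(t) - exp(-2*t)]
  [0, exp(t), 0]
  [-2*exp(t) + 2*exp(-2*t), 2*exp(t) - 2*exp(-2*t), 2*exp(t) - exp(-2*t)]

Strategy: write B = P · J · P⁻¹ where J is a Jordan canonical form, so e^{tB} = P · e^{tJ} · P⁻¹, and e^{tJ} can be computed block-by-block.

B has Jordan form
J =
  [-2, 0, 0]
  [ 0, 1, 0]
  [ 0, 0, 1]
(up to reordering of blocks).

Per-block formulas:
  For a 1×1 block at λ = 1: exp(t · [1]) = [e^(1t)].
  For a 1×1 block at λ = -2: exp(t · [-2]) = [e^(-2t)].

After assembling e^{tJ} and conjugating by P, we get:

e^{tB} =
  [-exp(t) + 2*exp(-2*t), 2*exp(t) - 2*exp(-2*t), exp(t) - exp(-2*t)]
  [0, exp(t), 0]
  [-2*exp(t) + 2*exp(-2*t), 2*exp(t) - 2*exp(-2*t), 2*exp(t) - exp(-2*t)]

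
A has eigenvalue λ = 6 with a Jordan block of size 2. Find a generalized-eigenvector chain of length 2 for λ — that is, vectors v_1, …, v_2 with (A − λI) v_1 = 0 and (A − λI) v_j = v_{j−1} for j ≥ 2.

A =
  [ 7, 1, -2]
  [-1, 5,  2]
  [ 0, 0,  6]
A Jordan chain for λ = 6 of length 2:
v_1 = (1, -1, 0)ᵀ
v_2 = (1, 0, 0)ᵀ

Let N = A − (6)·I. We want v_2 with N^2 v_2 = 0 but N^1 v_2 ≠ 0; then v_{j-1} := N · v_j for j = 2, …, 2.

Pick v_2 = (1, 0, 0)ᵀ.
Then v_1 = N · v_2 = (1, -1, 0)ᵀ.

Sanity check: (A − (6)·I) v_1 = (0, 0, 0)ᵀ = 0. ✓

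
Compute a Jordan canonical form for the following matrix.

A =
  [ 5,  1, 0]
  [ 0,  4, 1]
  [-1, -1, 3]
J_3(4)

The characteristic polynomial is
  det(x·I − A) = x^3 - 12*x^2 + 48*x - 64 = (x - 4)^3

Eigenvalues and multiplicities (the geometric multiplicity of λ is n − rank(A − λI), which equals the number of Jordan blocks for λ):
  λ = 4: algebraic multiplicity = 3, geometric multiplicity = 1

Determining the block sizes for each eigenvalue:
  λ = 4: one block (gm = 1), so the single block has size am = 3 → block sizes [3]

Assembling the blocks gives a Jordan form
J =
  [4, 1, 0]
  [0, 4, 1]
  [0, 0, 4]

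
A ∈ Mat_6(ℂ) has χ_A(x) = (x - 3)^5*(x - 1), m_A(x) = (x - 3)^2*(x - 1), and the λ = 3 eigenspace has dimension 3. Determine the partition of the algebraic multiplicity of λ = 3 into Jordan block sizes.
Block sizes for λ = 3: [2, 2, 1]

Step 1 — from the characteristic polynomial, algebraic multiplicity of λ = 3 is 5. From dim ker(A − (3)·I) = 3, there are exactly 3 Jordan blocks for λ = 3.
Step 2 — from the minimal polynomial, the factor (x − 3)^2 tells us the largest block for λ = 3 has size 2.
Step 3 — with total size 5, 3 blocks, and largest block 2, the block sizes (in nonincreasing order) are [2, 2, 1].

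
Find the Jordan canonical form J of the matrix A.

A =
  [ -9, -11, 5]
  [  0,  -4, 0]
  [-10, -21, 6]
J_2(-4) ⊕ J_1(1)

The characteristic polynomial is
  det(x·I − A) = x^3 + 7*x^2 + 8*x - 16 = (x - 1)*(x + 4)^2

Eigenvalues and multiplicities (the geometric multiplicity of λ is n − rank(A − λI), which equals the number of Jordan blocks for λ):
  λ = -4: algebraic multiplicity = 2, geometric multiplicity = 1
  λ = 1: algebraic multiplicity = 1, geometric multiplicity = 1

Determining the block sizes for each eigenvalue:
  λ = -4: one block (gm = 1), so the single block has size am = 2 → block sizes [2]
  λ = 1: one block (gm = 1), so the single block has size am = 1 → block sizes [1]

Assembling the blocks gives a Jordan form
J =
  [-4,  1, 0]
  [ 0, -4, 0]
  [ 0,  0, 1]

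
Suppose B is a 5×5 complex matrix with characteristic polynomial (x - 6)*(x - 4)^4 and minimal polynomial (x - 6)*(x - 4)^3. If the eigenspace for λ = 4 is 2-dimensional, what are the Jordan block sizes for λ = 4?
Block sizes for λ = 4: [3, 1]

Step 1 — from the characteristic polynomial, algebraic multiplicity of λ = 4 is 4. From dim ker(B − (4)·I) = 2, there are exactly 2 Jordan blocks for λ = 4.
Step 2 — from the minimal polynomial, the factor (x − 4)^3 tells us the largest block for λ = 4 has size 3.
Step 3 — with total size 4, 2 blocks, and largest block 3, the block sizes (in nonincreasing order) are [3, 1].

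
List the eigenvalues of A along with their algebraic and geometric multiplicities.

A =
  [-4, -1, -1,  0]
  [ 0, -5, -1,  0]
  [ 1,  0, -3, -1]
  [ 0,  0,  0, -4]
λ = -4: alg = 4, geom = 2

Step 1 — factor the characteristic polynomial to read off the algebraic multiplicities:
  χ_A(x) = (x + 4)^4

Step 2 — compute geometric multiplicities via the rank-nullity identity g(λ) = n − rank(A − λI):
  rank(A − (-4)·I) = 2, so dim ker(A − (-4)·I) = n − 2 = 2

Summary:
  λ = -4: algebraic multiplicity = 4, geometric multiplicity = 2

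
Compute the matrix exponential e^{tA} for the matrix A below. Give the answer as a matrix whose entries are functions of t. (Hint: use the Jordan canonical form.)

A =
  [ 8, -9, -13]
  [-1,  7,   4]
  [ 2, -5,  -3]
e^{tA} =
  [-t^2*exp(4*t)/2 + 4*t*exp(4*t) + exp(4*t), t^2*exp(4*t) - 9*t*exp(4*t), 3*t^2*exp(4*t)/2 - 13*t*exp(4*t)]
  [t^2*exp(4*t)/2 - t*exp(4*t), -t^2*exp(4*t) + 3*t*exp(4*t) + exp(4*t), -3*t^2*exp(4*t)/2 + 4*t*exp(4*t)]
  [-t^2*exp(4*t)/2 + 2*t*exp(4*t), t^2*exp(4*t) - 5*t*exp(4*t), 3*t^2*exp(4*t)/2 - 7*t*exp(4*t) + exp(4*t)]

Strategy: write A = P · J · P⁻¹ where J is a Jordan canonical form, so e^{tA} = P · e^{tJ} · P⁻¹, and e^{tJ} can be computed block-by-block.

A has Jordan form
J =
  [4, 1, 0]
  [0, 4, 1]
  [0, 0, 4]
(up to reordering of blocks).

Per-block formulas:
  For a 3×3 Jordan block J_3(4): exp(t · J_3(4)) = e^(4t)·(I + t·N + (t^2/2)·N^2), where N is the 3×3 nilpotent shift.

After assembling e^{tJ} and conjugating by P, we get:

e^{tA} =
  [-t^2*exp(4*t)/2 + 4*t*exp(4*t) + exp(4*t), t^2*exp(4*t) - 9*t*exp(4*t), 3*t^2*exp(4*t)/2 - 13*t*exp(4*t)]
  [t^2*exp(4*t)/2 - t*exp(4*t), -t^2*exp(4*t) + 3*t*exp(4*t) + exp(4*t), -3*t^2*exp(4*t)/2 + 4*t*exp(4*t)]
  [-t^2*exp(4*t)/2 + 2*t*exp(4*t), t^2*exp(4*t) - 5*t*exp(4*t), 3*t^2*exp(4*t)/2 - 7*t*exp(4*t) + exp(4*t)]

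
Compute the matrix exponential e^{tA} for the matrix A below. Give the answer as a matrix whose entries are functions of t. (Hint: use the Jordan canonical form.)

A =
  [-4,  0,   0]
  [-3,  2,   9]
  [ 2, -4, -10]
e^{tA} =
  [exp(-4*t), 0, 0]
  [-3*t*exp(-4*t), 6*t*exp(-4*t) + exp(-4*t), 9*t*exp(-4*t)]
  [2*t*exp(-4*t), -4*t*exp(-4*t), -6*t*exp(-4*t) + exp(-4*t)]

Strategy: write A = P · J · P⁻¹ where J is a Jordan canonical form, so e^{tA} = P · e^{tJ} · P⁻¹, and e^{tJ} can be computed block-by-block.

A has Jordan form
J =
  [-4,  1,  0]
  [ 0, -4,  0]
  [ 0,  0, -4]
(up to reordering of blocks).

Per-block formulas:
  For a 1×1 block at λ = -4: exp(t · [-4]) = [e^(-4t)].
  For a 2×2 Jordan block J_2(-4): exp(t · J_2(-4)) = e^(-4t)·(I + t·N), where N is the 2×2 nilpotent shift.

After assembling e^{tJ} and conjugating by P, we get:

e^{tA} =
  [exp(-4*t), 0, 0]
  [-3*t*exp(-4*t), 6*t*exp(-4*t) + exp(-4*t), 9*t*exp(-4*t)]
  [2*t*exp(-4*t), -4*t*exp(-4*t), -6*t*exp(-4*t) + exp(-4*t)]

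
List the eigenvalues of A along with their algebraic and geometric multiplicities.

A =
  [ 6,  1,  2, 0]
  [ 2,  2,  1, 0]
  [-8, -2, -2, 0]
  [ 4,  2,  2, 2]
λ = 2: alg = 4, geom = 2

Step 1 — factor the characteristic polynomial to read off the algebraic multiplicities:
  χ_A(x) = (x - 2)^4

Step 2 — compute geometric multiplicities via the rank-nullity identity g(λ) = n − rank(A − λI):
  rank(A − (2)·I) = 2, so dim ker(A − (2)·I) = n − 2 = 2

Summary:
  λ = 2: algebraic multiplicity = 4, geometric multiplicity = 2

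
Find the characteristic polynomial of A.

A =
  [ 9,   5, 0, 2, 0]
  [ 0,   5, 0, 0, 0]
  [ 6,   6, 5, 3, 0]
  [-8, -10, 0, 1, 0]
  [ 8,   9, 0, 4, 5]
x^5 - 25*x^4 + 250*x^3 - 1250*x^2 + 3125*x - 3125

Expanding det(x·I − A) (e.g. by cofactor expansion or by noting that A is similar to its Jordan form J, which has the same characteristic polynomial as A) gives
  χ_A(x) = x^5 - 25*x^4 + 250*x^3 - 1250*x^2 + 3125*x - 3125
which factors as (x - 5)^5. The eigenvalues (with algebraic multiplicities) are λ = 5 with multiplicity 5.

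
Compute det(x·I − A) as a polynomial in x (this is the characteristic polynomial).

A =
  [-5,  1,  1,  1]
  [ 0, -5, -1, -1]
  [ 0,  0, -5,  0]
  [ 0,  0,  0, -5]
x^4 + 20*x^3 + 150*x^2 + 500*x + 625

Expanding det(x·I − A) (e.g. by cofactor expansion or by noting that A is similar to its Jordan form J, which has the same characteristic polynomial as A) gives
  χ_A(x) = x^4 + 20*x^3 + 150*x^2 + 500*x + 625
which factors as (x + 5)^4. The eigenvalues (with algebraic multiplicities) are λ = -5 with multiplicity 4.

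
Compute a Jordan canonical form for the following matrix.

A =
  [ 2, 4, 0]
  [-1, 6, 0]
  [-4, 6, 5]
J_2(4) ⊕ J_1(5)

The characteristic polynomial is
  det(x·I − A) = x^3 - 13*x^2 + 56*x - 80 = (x - 5)*(x - 4)^2

Eigenvalues and multiplicities (the geometric multiplicity of λ is n − rank(A − λI), which equals the number of Jordan blocks for λ):
  λ = 4: algebraic multiplicity = 2, geometric multiplicity = 1
  λ = 5: algebraic multiplicity = 1, geometric multiplicity = 1

Determining the block sizes for each eigenvalue:
  λ = 4: one block (gm = 1), so the single block has size am = 2 → block sizes [2]
  λ = 5: one block (gm = 1), so the single block has size am = 1 → block sizes [1]

Assembling the blocks gives a Jordan form
J =
  [4, 1, 0]
  [0, 4, 0]
  [0, 0, 5]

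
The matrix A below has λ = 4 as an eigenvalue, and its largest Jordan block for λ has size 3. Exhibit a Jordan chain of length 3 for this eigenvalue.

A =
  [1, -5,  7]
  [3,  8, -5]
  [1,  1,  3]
A Jordan chain for λ = 4 of length 3:
v_1 = (1, -2, -1)ᵀ
v_2 = (-3, 3, 1)ᵀ
v_3 = (1, 0, 0)ᵀ

Let N = A − (4)·I. We want v_3 with N^3 v_3 = 0 but N^2 v_3 ≠ 0; then v_{j-1} := N · v_j for j = 3, …, 2.

Pick v_3 = (1, 0, 0)ᵀ.
Then v_2 = N · v_3 = (-3, 3, 1)ᵀ.
Then v_1 = N · v_2 = (1, -2, -1)ᵀ.

Sanity check: (A − (4)·I) v_1 = (0, 0, 0)ᵀ = 0. ✓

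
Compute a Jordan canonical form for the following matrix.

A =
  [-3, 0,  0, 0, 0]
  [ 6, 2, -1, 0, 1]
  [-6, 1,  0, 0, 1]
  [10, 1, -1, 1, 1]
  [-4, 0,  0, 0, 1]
J_1(-3) ⊕ J_2(1) ⊕ J_1(1) ⊕ J_1(1)

The characteristic polynomial is
  det(x·I − A) = x^5 - x^4 - 6*x^3 + 14*x^2 - 11*x + 3 = (x - 1)^4*(x + 3)

Eigenvalues and multiplicities (the geometric multiplicity of λ is n − rank(A − λI), which equals the number of Jordan blocks for λ):
  λ = -3: algebraic multiplicity = 1, geometric multiplicity = 1
  λ = 1: algebraic multiplicity = 4, geometric multiplicity = 3

Determining the block sizes for each eigenvalue:
  λ = -3: one block (gm = 1), so the single block has size am = 1 → block sizes [1]
  λ = 1: 3 blocks summing to 4 forces exactly one block of size 2 and the rest size 1 → block sizes [2, 1, 1]

Assembling the blocks gives a Jordan form
J =
  [-3, 0, 0, 0, 0]
  [ 0, 1, 1, 0, 0]
  [ 0, 0, 1, 0, 0]
  [ 0, 0, 0, 1, 0]
  [ 0, 0, 0, 0, 1]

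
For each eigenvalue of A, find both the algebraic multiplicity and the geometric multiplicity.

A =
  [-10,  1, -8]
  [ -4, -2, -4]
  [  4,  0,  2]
λ = -4: alg = 2, geom = 1; λ = -2: alg = 1, geom = 1

Step 1 — factor the characteristic polynomial to read off the algebraic multiplicities:
  χ_A(x) = (x + 2)*(x + 4)^2

Step 2 — compute geometric multiplicities via the rank-nullity identity g(λ) = n − rank(A − λI):
  rank(A − (-4)·I) = 2, so dim ker(A − (-4)·I) = n − 2 = 1
  rank(A − (-2)·I) = 2, so dim ker(A − (-2)·I) = n − 2 = 1

Summary:
  λ = -4: algebraic multiplicity = 2, geometric multiplicity = 1
  λ = -2: algebraic multiplicity = 1, geometric multiplicity = 1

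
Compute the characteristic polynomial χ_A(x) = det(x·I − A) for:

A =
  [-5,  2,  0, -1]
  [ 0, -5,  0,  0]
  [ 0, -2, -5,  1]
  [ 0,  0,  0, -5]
x^4 + 20*x^3 + 150*x^2 + 500*x + 625

Expanding det(x·I − A) (e.g. by cofactor expansion or by noting that A is similar to its Jordan form J, which has the same characteristic polynomial as A) gives
  χ_A(x) = x^4 + 20*x^3 + 150*x^2 + 500*x + 625
which factors as (x + 5)^4. The eigenvalues (with algebraic multiplicities) are λ = -5 with multiplicity 4.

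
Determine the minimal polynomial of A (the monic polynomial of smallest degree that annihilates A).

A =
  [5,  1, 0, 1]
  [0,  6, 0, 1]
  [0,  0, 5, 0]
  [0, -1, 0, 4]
x^2 - 10*x + 25

The characteristic polynomial is χ_A(x) = (x - 5)^4, so the eigenvalues are known. The minimal polynomial is
  m_A(x) = Π_λ (x − λ)^{k_λ}
where k_λ is the size of the *largest* Jordan block for λ (equivalently, the smallest k with (A − λI)^k v = 0 for every generalised eigenvector v of λ).

  λ = 5: largest Jordan block has size 2, contributing (x − 5)^2

So m_A(x) = (x - 5)^2 = x^2 - 10*x + 25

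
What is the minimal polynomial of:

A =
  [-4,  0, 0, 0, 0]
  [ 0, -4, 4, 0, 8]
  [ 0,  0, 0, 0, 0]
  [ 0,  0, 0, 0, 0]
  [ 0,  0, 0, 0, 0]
x^2 + 4*x

The characteristic polynomial is χ_A(x) = x^3*(x + 4)^2, so the eigenvalues are known. The minimal polynomial is
  m_A(x) = Π_λ (x − λ)^{k_λ}
where k_λ is the size of the *largest* Jordan block for λ (equivalently, the smallest k with (A − λI)^k v = 0 for every generalised eigenvector v of λ).

  λ = -4: largest Jordan block has size 1, contributing (x + 4)
  λ = 0: largest Jordan block has size 1, contributing (x − 0)

So m_A(x) = x*(x + 4) = x^2 + 4*x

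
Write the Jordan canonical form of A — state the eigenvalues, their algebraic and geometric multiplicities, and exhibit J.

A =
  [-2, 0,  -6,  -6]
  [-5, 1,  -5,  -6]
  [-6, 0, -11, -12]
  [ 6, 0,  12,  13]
J_1(-2) ⊕ J_2(1) ⊕ J_1(1)

The characteristic polynomial is
  det(x·I − A) = x^4 - x^3 - 3*x^2 + 5*x - 2 = (x - 1)^3*(x + 2)

Eigenvalues and multiplicities (the geometric multiplicity of λ is n − rank(A − λI), which equals the number of Jordan blocks for λ):
  λ = -2: algebraic multiplicity = 1, geometric multiplicity = 1
  λ = 1: algebraic multiplicity = 3, geometric multiplicity = 2

Determining the block sizes for each eigenvalue:
  λ = -2: one block (gm = 1), so the single block has size am = 1 → block sizes [1]
  λ = 1: 2 blocks summing to 3 forces exactly one block of size 2 and the rest size 1 → block sizes [2, 1]

Assembling the blocks gives a Jordan form
J =
  [-2, 0, 0, 0]
  [ 0, 1, 1, 0]
  [ 0, 0, 1, 0]
  [ 0, 0, 0, 1]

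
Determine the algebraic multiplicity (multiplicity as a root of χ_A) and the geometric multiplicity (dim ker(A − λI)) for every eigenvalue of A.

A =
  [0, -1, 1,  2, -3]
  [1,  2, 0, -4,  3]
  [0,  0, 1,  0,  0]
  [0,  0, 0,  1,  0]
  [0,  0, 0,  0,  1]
λ = 1: alg = 5, geom = 3

Step 1 — factor the characteristic polynomial to read off the algebraic multiplicities:
  χ_A(x) = (x - 1)^5

Step 2 — compute geometric multiplicities via the rank-nullity identity g(λ) = n − rank(A − λI):
  rank(A − (1)·I) = 2, so dim ker(A − (1)·I) = n − 2 = 3

Summary:
  λ = 1: algebraic multiplicity = 5, geometric multiplicity = 3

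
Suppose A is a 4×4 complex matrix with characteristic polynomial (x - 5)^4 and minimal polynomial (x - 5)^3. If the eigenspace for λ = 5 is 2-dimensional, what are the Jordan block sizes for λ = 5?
Block sizes for λ = 5: [3, 1]

Step 1 — from the characteristic polynomial, algebraic multiplicity of λ = 5 is 4. From dim ker(A − (5)·I) = 2, there are exactly 2 Jordan blocks for λ = 5.
Step 2 — from the minimal polynomial, the factor (x − 5)^3 tells us the largest block for λ = 5 has size 3.
Step 3 — with total size 4, 2 blocks, and largest block 3, the block sizes (in nonincreasing order) are [3, 1].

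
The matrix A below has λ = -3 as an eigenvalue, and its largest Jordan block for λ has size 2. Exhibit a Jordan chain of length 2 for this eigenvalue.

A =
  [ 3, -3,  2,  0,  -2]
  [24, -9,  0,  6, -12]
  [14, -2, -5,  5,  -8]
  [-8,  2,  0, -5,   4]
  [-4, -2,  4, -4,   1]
A Jordan chain for λ = -3 of length 2:
v_1 = (6, 24, 14, -8, -4)ᵀ
v_2 = (1, 0, 0, 0, 0)ᵀ

Let N = A − (-3)·I. We want v_2 with N^2 v_2 = 0 but N^1 v_2 ≠ 0; then v_{j-1} := N · v_j for j = 2, …, 2.

Pick v_2 = (1, 0, 0, 0, 0)ᵀ.
Then v_1 = N · v_2 = (6, 24, 14, -8, -4)ᵀ.

Sanity check: (A − (-3)·I) v_1 = (0, 0, 0, 0, 0)ᵀ = 0. ✓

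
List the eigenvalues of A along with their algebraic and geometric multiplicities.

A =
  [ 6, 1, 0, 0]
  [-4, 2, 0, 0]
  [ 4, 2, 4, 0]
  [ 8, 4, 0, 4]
λ = 4: alg = 4, geom = 3

Step 1 — factor the characteristic polynomial to read off the algebraic multiplicities:
  χ_A(x) = (x - 4)^4

Step 2 — compute geometric multiplicities via the rank-nullity identity g(λ) = n − rank(A − λI):
  rank(A − (4)·I) = 1, so dim ker(A − (4)·I) = n − 1 = 3

Summary:
  λ = 4: algebraic multiplicity = 4, geometric multiplicity = 3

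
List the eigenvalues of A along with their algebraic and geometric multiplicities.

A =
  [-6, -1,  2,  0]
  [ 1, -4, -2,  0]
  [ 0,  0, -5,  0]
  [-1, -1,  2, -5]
λ = -5: alg = 4, geom = 3

Step 1 — factor the characteristic polynomial to read off the algebraic multiplicities:
  χ_A(x) = (x + 5)^4

Step 2 — compute geometric multiplicities via the rank-nullity identity g(λ) = n − rank(A − λI):
  rank(A − (-5)·I) = 1, so dim ker(A − (-5)·I) = n − 1 = 3

Summary:
  λ = -5: algebraic multiplicity = 4, geometric multiplicity = 3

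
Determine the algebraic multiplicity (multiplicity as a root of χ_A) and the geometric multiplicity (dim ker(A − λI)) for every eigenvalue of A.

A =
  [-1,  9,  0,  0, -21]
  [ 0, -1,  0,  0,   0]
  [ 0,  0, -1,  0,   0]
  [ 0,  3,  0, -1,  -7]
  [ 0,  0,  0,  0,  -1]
λ = -1: alg = 5, geom = 4

Step 1 — factor the characteristic polynomial to read off the algebraic multiplicities:
  χ_A(x) = (x + 1)^5

Step 2 — compute geometric multiplicities via the rank-nullity identity g(λ) = n − rank(A − λI):
  rank(A − (-1)·I) = 1, so dim ker(A − (-1)·I) = n − 1 = 4

Summary:
  λ = -1: algebraic multiplicity = 5, geometric multiplicity = 4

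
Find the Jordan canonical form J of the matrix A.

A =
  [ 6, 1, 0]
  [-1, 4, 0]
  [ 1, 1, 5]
J_2(5) ⊕ J_1(5)

The characteristic polynomial is
  det(x·I − A) = x^3 - 15*x^2 + 75*x - 125 = (x - 5)^3

Eigenvalues and multiplicities (the geometric multiplicity of λ is n − rank(A − λI), which equals the number of Jordan blocks for λ):
  λ = 5: algebraic multiplicity = 3, geometric multiplicity = 2

Determining the block sizes for each eigenvalue:
  λ = 5: 2 blocks summing to 3 forces exactly one block of size 2 and the rest size 1 → block sizes [2, 1]

Assembling the blocks gives a Jordan form
J =
  [5, 1, 0]
  [0, 5, 0]
  [0, 0, 5]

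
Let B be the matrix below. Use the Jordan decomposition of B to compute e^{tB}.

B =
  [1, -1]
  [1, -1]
e^{tB} =
  [t + 1, -t]
  [t, 1 - t]

Strategy: write B = P · J · P⁻¹ where J is a Jordan canonical form, so e^{tB} = P · e^{tJ} · P⁻¹, and e^{tJ} can be computed block-by-block.

B has Jordan form
J =
  [0, 1]
  [0, 0]
(up to reordering of blocks).

Per-block formulas:
  For a 2×2 Jordan block J_2(0): exp(t · J_2(0)) = e^(0t)·(I + t·N), where N is the 2×2 nilpotent shift.

After assembling e^{tJ} and conjugating by P, we get:

e^{tB} =
  [t + 1, -t]
  [t, 1 - t]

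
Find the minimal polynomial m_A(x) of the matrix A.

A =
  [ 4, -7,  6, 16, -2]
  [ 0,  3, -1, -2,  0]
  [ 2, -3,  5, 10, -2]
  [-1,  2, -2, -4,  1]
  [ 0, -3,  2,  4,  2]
x^3 - 6*x^2 + 12*x - 8

The characteristic polynomial is χ_A(x) = (x - 2)^5, so the eigenvalues are known. The minimal polynomial is
  m_A(x) = Π_λ (x − λ)^{k_λ}
where k_λ is the size of the *largest* Jordan block for λ (equivalently, the smallest k with (A − λI)^k v = 0 for every generalised eigenvector v of λ).

  λ = 2: largest Jordan block has size 3, contributing (x − 2)^3

So m_A(x) = (x - 2)^3 = x^3 - 6*x^2 + 12*x - 8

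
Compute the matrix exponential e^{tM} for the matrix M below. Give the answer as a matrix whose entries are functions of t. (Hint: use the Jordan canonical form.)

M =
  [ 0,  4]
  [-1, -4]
e^{tM} =
  [2*t*exp(-2*t) + exp(-2*t), 4*t*exp(-2*t)]
  [-t*exp(-2*t), -2*t*exp(-2*t) + exp(-2*t)]

Strategy: write M = P · J · P⁻¹ where J is a Jordan canonical form, so e^{tM} = P · e^{tJ} · P⁻¹, and e^{tJ} can be computed block-by-block.

M has Jordan form
J =
  [-2,  1]
  [ 0, -2]
(up to reordering of blocks).

Per-block formulas:
  For a 2×2 Jordan block J_2(-2): exp(t · J_2(-2)) = e^(-2t)·(I + t·N), where N is the 2×2 nilpotent shift.

After assembling e^{tJ} and conjugating by P, we get:

e^{tM} =
  [2*t*exp(-2*t) + exp(-2*t), 4*t*exp(-2*t)]
  [-t*exp(-2*t), -2*t*exp(-2*t) + exp(-2*t)]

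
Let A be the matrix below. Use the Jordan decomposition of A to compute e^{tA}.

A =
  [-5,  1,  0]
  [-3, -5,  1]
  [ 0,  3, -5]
e^{tA} =
  [-3*t^2*exp(-5*t)/2 + exp(-5*t), t*exp(-5*t), t^2*exp(-5*t)/2]
  [-3*t*exp(-5*t), exp(-5*t), t*exp(-5*t)]
  [-9*t^2*exp(-5*t)/2, 3*t*exp(-5*t), 3*t^2*exp(-5*t)/2 + exp(-5*t)]

Strategy: write A = P · J · P⁻¹ where J is a Jordan canonical form, so e^{tA} = P · e^{tJ} · P⁻¹, and e^{tJ} can be computed block-by-block.

A has Jordan form
J =
  [-5,  1,  0]
  [ 0, -5,  1]
  [ 0,  0, -5]
(up to reordering of blocks).

Per-block formulas:
  For a 3×3 Jordan block J_3(-5): exp(t · J_3(-5)) = e^(-5t)·(I + t·N + (t^2/2)·N^2), where N is the 3×3 nilpotent shift.

After assembling e^{tJ} and conjugating by P, we get:

e^{tA} =
  [-3*t^2*exp(-5*t)/2 + exp(-5*t), t*exp(-5*t), t^2*exp(-5*t)/2]
  [-3*t*exp(-5*t), exp(-5*t), t*exp(-5*t)]
  [-9*t^2*exp(-5*t)/2, 3*t*exp(-5*t), 3*t^2*exp(-5*t)/2 + exp(-5*t)]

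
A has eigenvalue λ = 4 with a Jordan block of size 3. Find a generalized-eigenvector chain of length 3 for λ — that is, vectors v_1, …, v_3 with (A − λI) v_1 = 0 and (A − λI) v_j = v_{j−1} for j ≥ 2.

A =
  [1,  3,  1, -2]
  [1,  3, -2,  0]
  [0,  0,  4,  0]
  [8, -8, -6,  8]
A Jordan chain for λ = 4 of length 3:
v_1 = (-4, -4, 0, 0)ᵀ
v_2 = (-3, 1, 0, 8)ᵀ
v_3 = (1, 0, 0, 0)ᵀ

Let N = A − (4)·I. We want v_3 with N^3 v_3 = 0 but N^2 v_3 ≠ 0; then v_{j-1} := N · v_j for j = 3, …, 2.

Pick v_3 = (1, 0, 0, 0)ᵀ.
Then v_2 = N · v_3 = (-3, 1, 0, 8)ᵀ.
Then v_1 = N · v_2 = (-4, -4, 0, 0)ᵀ.

Sanity check: (A − (4)·I) v_1 = (0, 0, 0, 0)ᵀ = 0. ✓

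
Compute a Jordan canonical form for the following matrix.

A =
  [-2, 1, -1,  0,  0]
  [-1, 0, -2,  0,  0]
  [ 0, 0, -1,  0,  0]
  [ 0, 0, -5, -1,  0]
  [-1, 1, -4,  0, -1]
J_3(-1) ⊕ J_1(-1) ⊕ J_1(-1)

The characteristic polynomial is
  det(x·I − A) = x^5 + 5*x^4 + 10*x^3 + 10*x^2 + 5*x + 1 = (x + 1)^5

Eigenvalues and multiplicities (the geometric multiplicity of λ is n − rank(A − λI), which equals the number of Jordan blocks for λ):
  λ = -1: algebraic multiplicity = 5, geometric multiplicity = 3

Determining the block sizes for each eigenvalue:
  λ = -1: with am = 5 and gm = 3, the partition is not yet determined (e.g. several partitions of 5 into 3 parts exist). Let N = A − (-1)·I. Computing rank(N^1) = 2, rank(N^2) = 1, rank(N^3) = 0; the number of blocks of size ≥ j is rank(N^{j−1}) − rank(N^j), giving [3, 1, 1]. So we have 1 block(s) of size 3, 2 block(s) of size 1 → block sizes [3, 1, 1]

Assembling the blocks gives a Jordan form
J =
  [-1,  1,  0,  0,  0]
  [ 0, -1,  1,  0,  0]
  [ 0,  0, -1,  0,  0]
  [ 0,  0,  0, -1,  0]
  [ 0,  0,  0,  0, -1]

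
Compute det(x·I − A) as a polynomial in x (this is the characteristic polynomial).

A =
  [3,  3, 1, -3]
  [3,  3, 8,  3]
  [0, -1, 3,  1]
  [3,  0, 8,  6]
x^4 - 15*x^3 + 81*x^2 - 189*x + 162

Expanding det(x·I − A) (e.g. by cofactor expansion or by noting that A is similar to its Jordan form J, which has the same characteristic polynomial as A) gives
  χ_A(x) = x^4 - 15*x^3 + 81*x^2 - 189*x + 162
which factors as (x - 6)*(x - 3)^3. The eigenvalues (with algebraic multiplicities) are λ = 3 with multiplicity 3, λ = 6 with multiplicity 1.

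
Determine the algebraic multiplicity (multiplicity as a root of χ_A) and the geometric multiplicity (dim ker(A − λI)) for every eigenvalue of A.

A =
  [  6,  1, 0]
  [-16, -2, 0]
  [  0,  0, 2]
λ = 2: alg = 3, geom = 2

Step 1 — factor the characteristic polynomial to read off the algebraic multiplicities:
  χ_A(x) = (x - 2)^3

Step 2 — compute geometric multiplicities via the rank-nullity identity g(λ) = n − rank(A − λI):
  rank(A − (2)·I) = 1, so dim ker(A − (2)·I) = n − 1 = 2

Summary:
  λ = 2: algebraic multiplicity = 3, geometric multiplicity = 2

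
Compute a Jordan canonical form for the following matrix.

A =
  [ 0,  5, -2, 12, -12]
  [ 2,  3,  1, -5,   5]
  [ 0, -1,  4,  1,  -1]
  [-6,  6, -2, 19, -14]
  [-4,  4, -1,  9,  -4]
J_3(4) ⊕ J_1(5) ⊕ J_1(5)

The characteristic polynomial is
  det(x·I − A) = x^5 - 22*x^4 + 193*x^3 - 844*x^2 + 1840*x - 1600 = (x - 5)^2*(x - 4)^3

Eigenvalues and multiplicities (the geometric multiplicity of λ is n − rank(A − λI), which equals the number of Jordan blocks for λ):
  λ = 4: algebraic multiplicity = 3, geometric multiplicity = 1
  λ = 5: algebraic multiplicity = 2, geometric multiplicity = 2

Determining the block sizes for each eigenvalue:
  λ = 4: one block (gm = 1), so the single block has size am = 3 → block sizes [3]
  λ = 5: gm = am = 2, so every block has size 1 → block sizes [1, 1]

Assembling the blocks gives a Jordan form
J =
  [4, 1, 0, 0, 0]
  [0, 4, 1, 0, 0]
  [0, 0, 4, 0, 0]
  [0, 0, 0, 5, 0]
  [0, 0, 0, 0, 5]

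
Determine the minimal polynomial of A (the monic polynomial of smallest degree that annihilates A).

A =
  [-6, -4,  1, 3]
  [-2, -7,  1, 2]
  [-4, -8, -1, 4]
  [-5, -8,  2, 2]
x^3 + 9*x^2 + 27*x + 27

The characteristic polynomial is χ_A(x) = (x + 3)^4, so the eigenvalues are known. The minimal polynomial is
  m_A(x) = Π_λ (x − λ)^{k_λ}
where k_λ is the size of the *largest* Jordan block for λ (equivalently, the smallest k with (A − λI)^k v = 0 for every generalised eigenvector v of λ).

  λ = -3: largest Jordan block has size 3, contributing (x + 3)^3

So m_A(x) = (x + 3)^3 = x^3 + 9*x^2 + 27*x + 27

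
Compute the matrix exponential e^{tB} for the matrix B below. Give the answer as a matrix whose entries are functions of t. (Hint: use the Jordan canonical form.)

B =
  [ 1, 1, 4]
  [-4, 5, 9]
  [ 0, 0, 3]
e^{tB} =
  [-2*t*exp(3*t) + exp(3*t), t*exp(3*t), t^2*exp(3*t)/2 + 4*t*exp(3*t)]
  [-4*t*exp(3*t), 2*t*exp(3*t) + exp(3*t), t^2*exp(3*t) + 9*t*exp(3*t)]
  [0, 0, exp(3*t)]

Strategy: write B = P · J · P⁻¹ where J is a Jordan canonical form, so e^{tB} = P · e^{tJ} · P⁻¹, and e^{tJ} can be computed block-by-block.

B has Jordan form
J =
  [3, 1, 0]
  [0, 3, 1]
  [0, 0, 3]
(up to reordering of blocks).

Per-block formulas:
  For a 3×3 Jordan block J_3(3): exp(t · J_3(3)) = e^(3t)·(I + t·N + (t^2/2)·N^2), where N is the 3×3 nilpotent shift.

After assembling e^{tJ} and conjugating by P, we get:

e^{tB} =
  [-2*t*exp(3*t) + exp(3*t), t*exp(3*t), t^2*exp(3*t)/2 + 4*t*exp(3*t)]
  [-4*t*exp(3*t), 2*t*exp(3*t) + exp(3*t), t^2*exp(3*t) + 9*t*exp(3*t)]
  [0, 0, exp(3*t)]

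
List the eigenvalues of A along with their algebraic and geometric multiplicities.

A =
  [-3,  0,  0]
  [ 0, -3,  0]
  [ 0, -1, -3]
λ = -3: alg = 3, geom = 2

Step 1 — factor the characteristic polynomial to read off the algebraic multiplicities:
  χ_A(x) = (x + 3)^3

Step 2 — compute geometric multiplicities via the rank-nullity identity g(λ) = n − rank(A − λI):
  rank(A − (-3)·I) = 1, so dim ker(A − (-3)·I) = n − 1 = 2

Summary:
  λ = -3: algebraic multiplicity = 3, geometric multiplicity = 2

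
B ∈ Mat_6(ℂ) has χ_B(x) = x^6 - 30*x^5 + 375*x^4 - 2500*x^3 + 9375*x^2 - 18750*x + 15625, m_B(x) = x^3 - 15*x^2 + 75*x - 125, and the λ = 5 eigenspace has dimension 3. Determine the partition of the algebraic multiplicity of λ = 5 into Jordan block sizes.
Block sizes for λ = 5: [3, 2, 1]

Step 1 — from the characteristic polynomial, algebraic multiplicity of λ = 5 is 6. From dim ker(B − (5)·I) = 3, there are exactly 3 Jordan blocks for λ = 5.
Step 2 — from the minimal polynomial, the factor (x − 5)^3 tells us the largest block for λ = 5 has size 3.
Step 3 — with total size 6, 3 blocks, and largest block 3, the block sizes (in nonincreasing order) are [3, 2, 1].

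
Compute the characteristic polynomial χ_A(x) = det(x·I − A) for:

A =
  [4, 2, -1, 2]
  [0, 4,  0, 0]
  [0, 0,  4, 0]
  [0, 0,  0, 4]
x^4 - 16*x^3 + 96*x^2 - 256*x + 256

Expanding det(x·I − A) (e.g. by cofactor expansion or by noting that A is similar to its Jordan form J, which has the same characteristic polynomial as A) gives
  χ_A(x) = x^4 - 16*x^3 + 96*x^2 - 256*x + 256
which factors as (x - 4)^4. The eigenvalues (with algebraic multiplicities) are λ = 4 with multiplicity 4.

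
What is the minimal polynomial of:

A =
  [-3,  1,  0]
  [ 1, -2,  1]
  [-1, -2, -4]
x^3 + 9*x^2 + 27*x + 27

The characteristic polynomial is χ_A(x) = (x + 3)^3, so the eigenvalues are known. The minimal polynomial is
  m_A(x) = Π_λ (x − λ)^{k_λ}
where k_λ is the size of the *largest* Jordan block for λ (equivalently, the smallest k with (A − λI)^k v = 0 for every generalised eigenvector v of λ).

  λ = -3: largest Jordan block has size 3, contributing (x + 3)^3

So m_A(x) = (x + 3)^3 = x^3 + 9*x^2 + 27*x + 27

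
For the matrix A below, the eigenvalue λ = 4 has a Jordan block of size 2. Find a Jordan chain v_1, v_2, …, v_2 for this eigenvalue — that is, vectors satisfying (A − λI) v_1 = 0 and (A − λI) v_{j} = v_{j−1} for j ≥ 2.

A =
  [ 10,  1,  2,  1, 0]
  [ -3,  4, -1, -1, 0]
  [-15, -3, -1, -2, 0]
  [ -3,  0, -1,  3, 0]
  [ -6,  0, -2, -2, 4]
A Jordan chain for λ = 4 of length 2:
v_1 = (6, -3, -15, -3, -6)ᵀ
v_2 = (1, 0, 0, 0, 0)ᵀ

Let N = A − (4)·I. We want v_2 with N^2 v_2 = 0 but N^1 v_2 ≠ 0; then v_{j-1} := N · v_j for j = 2, …, 2.

Pick v_2 = (1, 0, 0, 0, 0)ᵀ.
Then v_1 = N · v_2 = (6, -3, -15, -3, -6)ᵀ.

Sanity check: (A − (4)·I) v_1 = (0, 0, 0, 0, 0)ᵀ = 0. ✓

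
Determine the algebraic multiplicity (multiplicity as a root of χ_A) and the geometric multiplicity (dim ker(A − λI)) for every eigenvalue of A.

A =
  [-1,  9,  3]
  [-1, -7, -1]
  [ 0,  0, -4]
λ = -4: alg = 3, geom = 2

Step 1 — factor the characteristic polynomial to read off the algebraic multiplicities:
  χ_A(x) = (x + 4)^3

Step 2 — compute geometric multiplicities via the rank-nullity identity g(λ) = n − rank(A − λI):
  rank(A − (-4)·I) = 1, so dim ker(A − (-4)·I) = n − 1 = 2

Summary:
  λ = -4: algebraic multiplicity = 3, geometric multiplicity = 2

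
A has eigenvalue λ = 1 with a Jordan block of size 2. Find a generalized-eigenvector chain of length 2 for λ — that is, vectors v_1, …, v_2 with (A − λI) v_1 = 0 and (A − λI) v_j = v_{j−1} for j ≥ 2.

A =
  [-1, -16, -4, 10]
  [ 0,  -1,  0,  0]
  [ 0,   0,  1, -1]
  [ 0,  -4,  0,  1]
A Jordan chain for λ = 1 of length 2:
v_1 = (2, 0, -1, 0)ᵀ
v_2 = (4, 0, 0, 1)ᵀ

Let N = A − (1)·I. We want v_2 with N^2 v_2 = 0 but N^1 v_2 ≠ 0; then v_{j-1} := N · v_j for j = 2, …, 2.

Pick v_2 = (4, 0, 0, 1)ᵀ.
Then v_1 = N · v_2 = (2, 0, -1, 0)ᵀ.

Sanity check: (A − (1)·I) v_1 = (0, 0, 0, 0)ᵀ = 0. ✓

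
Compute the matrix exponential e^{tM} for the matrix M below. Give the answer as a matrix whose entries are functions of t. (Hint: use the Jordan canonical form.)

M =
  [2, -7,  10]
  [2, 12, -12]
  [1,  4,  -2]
e^{tM} =
  [-2*t*exp(4*t) + exp(4*t), -t^2*exp(4*t) - 7*t*exp(4*t), 2*t^2*exp(4*t) + 10*t*exp(4*t)]
  [2*t*exp(4*t), t^2*exp(4*t) + 8*t*exp(4*t) + exp(4*t), -2*t^2*exp(4*t) - 12*t*exp(4*t)]
  [t*exp(4*t), t^2*exp(4*t)/2 + 4*t*exp(4*t), -t^2*exp(4*t) - 6*t*exp(4*t) + exp(4*t)]

Strategy: write M = P · J · P⁻¹ where J is a Jordan canonical form, so e^{tM} = P · e^{tJ} · P⁻¹, and e^{tJ} can be computed block-by-block.

M has Jordan form
J =
  [4, 1, 0]
  [0, 4, 1]
  [0, 0, 4]
(up to reordering of blocks).

Per-block formulas:
  For a 3×3 Jordan block J_3(4): exp(t · J_3(4)) = e^(4t)·(I + t·N + (t^2/2)·N^2), where N is the 3×3 nilpotent shift.

After assembling e^{tJ} and conjugating by P, we get:

e^{tM} =
  [-2*t*exp(4*t) + exp(4*t), -t^2*exp(4*t) - 7*t*exp(4*t), 2*t^2*exp(4*t) + 10*t*exp(4*t)]
  [2*t*exp(4*t), t^2*exp(4*t) + 8*t*exp(4*t) + exp(4*t), -2*t^2*exp(4*t) - 12*t*exp(4*t)]
  [t*exp(4*t), t^2*exp(4*t)/2 + 4*t*exp(4*t), -t^2*exp(4*t) - 6*t*exp(4*t) + exp(4*t)]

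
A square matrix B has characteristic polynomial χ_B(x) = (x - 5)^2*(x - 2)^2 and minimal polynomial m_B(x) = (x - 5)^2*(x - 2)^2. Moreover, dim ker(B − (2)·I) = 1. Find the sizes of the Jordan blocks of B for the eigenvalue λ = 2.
Block sizes for λ = 2: [2]

Step 1 — from the characteristic polynomial, algebraic multiplicity of λ = 2 is 2. From dim ker(B − (2)·I) = 1, there are exactly 1 Jordan blocks for λ = 2.
Step 2 — from the minimal polynomial, the factor (x − 2)^2 tells us the largest block for λ = 2 has size 2.
Step 3 — with total size 2, 1 blocks, and largest block 2, the block sizes (in nonincreasing order) are [2].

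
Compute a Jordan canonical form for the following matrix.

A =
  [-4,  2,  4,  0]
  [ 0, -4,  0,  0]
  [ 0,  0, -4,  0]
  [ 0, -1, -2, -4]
J_2(-4) ⊕ J_1(-4) ⊕ J_1(-4)

The characteristic polynomial is
  det(x·I − A) = x^4 + 16*x^3 + 96*x^2 + 256*x + 256 = (x + 4)^4

Eigenvalues and multiplicities (the geometric multiplicity of λ is n − rank(A − λI), which equals the number of Jordan blocks for λ):
  λ = -4: algebraic multiplicity = 4, geometric multiplicity = 3

Determining the block sizes for each eigenvalue:
  λ = -4: 3 blocks summing to 4 forces exactly one block of size 2 and the rest size 1 → block sizes [2, 1, 1]

Assembling the blocks gives a Jordan form
J =
  [-4,  1,  0,  0]
  [ 0, -4,  0,  0]
  [ 0,  0, -4,  0]
  [ 0,  0,  0, -4]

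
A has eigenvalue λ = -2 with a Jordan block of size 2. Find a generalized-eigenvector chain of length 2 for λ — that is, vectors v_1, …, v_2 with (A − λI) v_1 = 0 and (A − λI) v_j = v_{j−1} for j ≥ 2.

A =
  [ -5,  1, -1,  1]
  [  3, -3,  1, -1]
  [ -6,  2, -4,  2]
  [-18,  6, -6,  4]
A Jordan chain for λ = -2 of length 2:
v_1 = (-3, 3, -6, -18)ᵀ
v_2 = (1, 0, 0, 0)ᵀ

Let N = A − (-2)·I. We want v_2 with N^2 v_2 = 0 but N^1 v_2 ≠ 0; then v_{j-1} := N · v_j for j = 2, …, 2.

Pick v_2 = (1, 0, 0, 0)ᵀ.
Then v_1 = N · v_2 = (-3, 3, -6, -18)ᵀ.

Sanity check: (A − (-2)·I) v_1 = (0, 0, 0, 0)ᵀ = 0. ✓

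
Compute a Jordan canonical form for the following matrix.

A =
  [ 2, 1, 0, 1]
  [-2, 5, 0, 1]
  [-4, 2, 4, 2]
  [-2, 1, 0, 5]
J_2(4) ⊕ J_1(4) ⊕ J_1(4)

The characteristic polynomial is
  det(x·I − A) = x^4 - 16*x^3 + 96*x^2 - 256*x + 256 = (x - 4)^4

Eigenvalues and multiplicities (the geometric multiplicity of λ is n − rank(A − λI), which equals the number of Jordan blocks for λ):
  λ = 4: algebraic multiplicity = 4, geometric multiplicity = 3

Determining the block sizes for each eigenvalue:
  λ = 4: 3 blocks summing to 4 forces exactly one block of size 2 and the rest size 1 → block sizes [2, 1, 1]

Assembling the blocks gives a Jordan form
J =
  [4, 1, 0, 0]
  [0, 4, 0, 0]
  [0, 0, 4, 0]
  [0, 0, 0, 4]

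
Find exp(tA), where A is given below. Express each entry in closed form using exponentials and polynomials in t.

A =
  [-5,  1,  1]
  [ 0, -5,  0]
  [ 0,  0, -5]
e^{tA} =
  [exp(-5*t), t*exp(-5*t), t*exp(-5*t)]
  [0, exp(-5*t), 0]
  [0, 0, exp(-5*t)]

Strategy: write A = P · J · P⁻¹ where J is a Jordan canonical form, so e^{tA} = P · e^{tJ} · P⁻¹, and e^{tJ} can be computed block-by-block.

A has Jordan form
J =
  [-5,  1,  0]
  [ 0, -5,  0]
  [ 0,  0, -5]
(up to reordering of blocks).

Per-block formulas:
  For a 2×2 Jordan block J_2(-5): exp(t · J_2(-5)) = e^(-5t)·(I + t·N), where N is the 2×2 nilpotent shift.
  For a 1×1 block at λ = -5: exp(t · [-5]) = [e^(-5t)].

After assembling e^{tJ} and conjugating by P, we get:

e^{tA} =
  [exp(-5*t), t*exp(-5*t), t*exp(-5*t)]
  [0, exp(-5*t), 0]
  [0, 0, exp(-5*t)]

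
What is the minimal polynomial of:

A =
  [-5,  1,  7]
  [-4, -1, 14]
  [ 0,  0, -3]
x^2 + 6*x + 9

The characteristic polynomial is χ_A(x) = (x + 3)^3, so the eigenvalues are known. The minimal polynomial is
  m_A(x) = Π_λ (x − λ)^{k_λ}
where k_λ is the size of the *largest* Jordan block for λ (equivalently, the smallest k with (A − λI)^k v = 0 for every generalised eigenvector v of λ).

  λ = -3: largest Jordan block has size 2, contributing (x + 3)^2

So m_A(x) = (x + 3)^2 = x^2 + 6*x + 9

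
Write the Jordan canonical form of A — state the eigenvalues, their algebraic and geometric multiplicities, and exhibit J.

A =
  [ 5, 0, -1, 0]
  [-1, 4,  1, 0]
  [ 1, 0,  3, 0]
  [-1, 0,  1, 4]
J_2(4) ⊕ J_1(4) ⊕ J_1(4)

The characteristic polynomial is
  det(x·I − A) = x^4 - 16*x^3 + 96*x^2 - 256*x + 256 = (x - 4)^4

Eigenvalues and multiplicities (the geometric multiplicity of λ is n − rank(A − λI), which equals the number of Jordan blocks for λ):
  λ = 4: algebraic multiplicity = 4, geometric multiplicity = 3

Determining the block sizes for each eigenvalue:
  λ = 4: 3 blocks summing to 4 forces exactly one block of size 2 and the rest size 1 → block sizes [2, 1, 1]

Assembling the blocks gives a Jordan form
J =
  [4, 1, 0, 0]
  [0, 4, 0, 0]
  [0, 0, 4, 0]
  [0, 0, 0, 4]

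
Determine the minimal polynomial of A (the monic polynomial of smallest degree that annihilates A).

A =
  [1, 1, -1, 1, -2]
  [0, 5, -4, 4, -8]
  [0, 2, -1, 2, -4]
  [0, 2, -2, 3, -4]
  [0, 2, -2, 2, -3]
x^2 - 2*x + 1

The characteristic polynomial is χ_A(x) = (x - 1)^5, so the eigenvalues are known. The minimal polynomial is
  m_A(x) = Π_λ (x − λ)^{k_λ}
where k_λ is the size of the *largest* Jordan block for λ (equivalently, the smallest k with (A − λI)^k v = 0 for every generalised eigenvector v of λ).

  λ = 1: largest Jordan block has size 2, contributing (x − 1)^2

So m_A(x) = (x - 1)^2 = x^2 - 2*x + 1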